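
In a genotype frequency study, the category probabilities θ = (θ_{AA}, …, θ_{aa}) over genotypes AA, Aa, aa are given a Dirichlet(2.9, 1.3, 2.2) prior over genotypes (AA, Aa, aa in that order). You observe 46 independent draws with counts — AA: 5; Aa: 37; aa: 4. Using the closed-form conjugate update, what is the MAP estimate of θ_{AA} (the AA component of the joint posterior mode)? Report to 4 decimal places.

The Dirichlet prior is conjugate to the Multinomial likelihood: each posterior αⱼ = prior αⱼ + observed count nⱼ.
Posterior concentration: (7.9, 38.3, 6.2), total = 52.4.
Joint mode component: (α_{AA}−1)/(Σα−K) = 6.9/49.4 = 0.1397.

0.1397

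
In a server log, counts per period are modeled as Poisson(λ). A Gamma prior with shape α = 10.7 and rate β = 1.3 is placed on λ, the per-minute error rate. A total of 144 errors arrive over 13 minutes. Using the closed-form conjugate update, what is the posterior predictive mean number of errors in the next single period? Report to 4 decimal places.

10.8182

With a Gamma(shape α, rate β) prior, the Poisson likelihood is conjugate: the posterior is Gamma(α + ΣXᵢ, β + n).
Posterior: Gamma(α+S, β+n) = Gamma(10.7+144, 1.3+13) = Gamma(154.7, 14.3).
The predictive distribution for one future period is NegBinom with mean α/β = 10.8182.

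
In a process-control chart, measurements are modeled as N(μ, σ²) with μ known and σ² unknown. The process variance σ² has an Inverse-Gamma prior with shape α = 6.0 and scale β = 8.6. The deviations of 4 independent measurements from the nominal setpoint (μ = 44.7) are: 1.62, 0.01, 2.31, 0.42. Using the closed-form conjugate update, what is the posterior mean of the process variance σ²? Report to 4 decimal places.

With known mean μ and an Inverse-Gamma(α, β) prior on σ², the Normal likelihood is conjugate: posterior is Inv-Gamma(α + n/2, β + Σ(xᵢ−μ)²/2).
Σ(xᵢ−μ)² = (1.62)² + (0.01)² + (2.31)² + (0.42)² = 8.1370.
Posterior: Inv-Gamma(6.0 + 4/2, 8.6 + 8.1370/2) = Inv-Gamma(8.00, 12.66850).
E[σ²|data] = β/(α−1) = 12.66850/7.00 = 1.8098.

1.8098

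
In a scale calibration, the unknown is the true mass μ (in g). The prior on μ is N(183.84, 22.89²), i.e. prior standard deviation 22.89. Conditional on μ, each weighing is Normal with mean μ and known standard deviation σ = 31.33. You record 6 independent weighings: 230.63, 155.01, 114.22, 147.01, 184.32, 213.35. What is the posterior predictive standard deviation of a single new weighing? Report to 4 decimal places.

33.2602

For Normal data with known variance σ², a Normal(μ₀, σ₀²) prior on μ is conjugate. Posterior precision = 1/σ₀² + n/σ²; posterior mean is the precision-weighted average of μ₀ and x̄.
σ₀² = 22.89² = 523.9521, σ² = 31.33² = 981.5689; σ² + n·σ₀² = 981.5689 + 6·523.9521 = 4125.2815.
Posterior precision = 1/σ₀² + n/σ² = 1/523.9521 + 6/981.5689 = (σ² + n·σ₀²)/(σ₀²σ²) = 4125.2815/(523.9521·981.5689); posterior variance σₙ² = σ₀²σ²/(σ² + n·σ₀²) = 523.9521·981.5689/4125.2815 = 124.669089.
Predictive variance for one new observation = σₙ² + σ² = 523.9521·981.5689/4125.2815 + 981.5689 = σ²·(σ₀² + 4125.2815)/4125.2815 = 981.5689·4649.2336/4125.2815 = 1106.237989; SD = √(981.5689·4649.2336/4125.2815) = 33.2602.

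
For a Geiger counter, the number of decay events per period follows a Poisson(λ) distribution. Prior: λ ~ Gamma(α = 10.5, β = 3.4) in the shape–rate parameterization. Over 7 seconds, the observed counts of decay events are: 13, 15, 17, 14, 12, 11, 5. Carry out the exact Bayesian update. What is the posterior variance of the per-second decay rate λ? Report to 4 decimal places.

0.9014

With a Gamma(shape α, rate β) prior, the Poisson likelihood is conjugate: the posterior is Gamma(α + ΣXᵢ, β + n).
Sum of counts S = 87 over n = 7 seconds.
Posterior: Gamma(α+S, β+n) = Gamma(10.5+87, 3.4+7) = Gamma(97.5, 10.4).
Var = α/β² = 97.5/10.4² = 0.9014.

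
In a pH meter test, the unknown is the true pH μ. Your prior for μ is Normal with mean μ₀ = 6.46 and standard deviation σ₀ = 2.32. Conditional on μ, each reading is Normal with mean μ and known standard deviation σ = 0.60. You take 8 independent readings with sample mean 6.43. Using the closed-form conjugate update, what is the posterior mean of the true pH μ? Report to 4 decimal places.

6.4302

For Normal data with known variance σ², a Normal(μ₀, σ₀²) prior on μ is conjugate. Posterior precision = 1/σ₀² + n/σ²; posterior mean is the precision-weighted average of μ₀ and x̄.
n·x̄ = 8·6.43 = 51.44.
σ₀² = 2.32² = 5.3824, σ² = 0.60² = 0.36; σ² + n·σ₀² = 0.36 + 8·5.3824 = 43.4192.
Posterior mean = (μ₀/σ₀² + n·x̄/σ²)/(1/σ₀² + n/σ²) = (σ²·μ₀ + σ₀²·n·x̄)/(σ² + n·σ₀²) = (0.36·6.46 + 5.3824·51.44)/43.4192 = 279.196256/43.4192 = 6.4302.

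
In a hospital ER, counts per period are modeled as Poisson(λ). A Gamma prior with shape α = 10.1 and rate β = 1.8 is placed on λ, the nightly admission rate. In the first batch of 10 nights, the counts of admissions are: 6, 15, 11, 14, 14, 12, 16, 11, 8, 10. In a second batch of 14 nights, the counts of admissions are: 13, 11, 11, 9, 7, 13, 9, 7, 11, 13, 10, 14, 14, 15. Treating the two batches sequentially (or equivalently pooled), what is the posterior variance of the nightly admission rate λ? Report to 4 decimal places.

0.4268

With a Gamma(shape α, rate β) prior, the Poisson likelihood is conjugate: the posterior is Gamma(α + ΣXᵢ, β + n).
Batch 1: sum of counts S = 117 over n = 10 nights.
After batch 1: Gamma(α+S, β+n) = Gamma(10.1+117, 1.8+10) = Gamma(127.1, 11.8).
Batch 2: sum of counts S = 157 over n = 14 nights.
After batch 2: Gamma(α+S, β+n) = Gamma(127.1+157, 11.8+14) = Gamma(284.1, 25.8).
Var = α/β² = 284.1/25.8² = 0.4268.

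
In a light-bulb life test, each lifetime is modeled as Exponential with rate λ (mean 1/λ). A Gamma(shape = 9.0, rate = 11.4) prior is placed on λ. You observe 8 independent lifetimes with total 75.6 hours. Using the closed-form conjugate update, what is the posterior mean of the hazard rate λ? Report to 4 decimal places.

With a Gamma(shape α, rate β) prior on the exponential rate λ, the posterior after n observations with total T = Σxᵢ is Gamma(α+n, β+T).
Posterior: Gamma(9.0+8, 11.4+75.6) = Gamma(17.0, 87.0).
Posterior mean of λ = α/β = 17.0/87.0 = 0.1954.

0.1954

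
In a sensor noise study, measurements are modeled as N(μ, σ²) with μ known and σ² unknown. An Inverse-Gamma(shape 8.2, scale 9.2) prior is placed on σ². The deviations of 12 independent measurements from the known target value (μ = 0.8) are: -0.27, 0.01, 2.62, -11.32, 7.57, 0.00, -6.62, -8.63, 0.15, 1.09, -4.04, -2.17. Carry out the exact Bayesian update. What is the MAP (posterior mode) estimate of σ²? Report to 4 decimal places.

11.5568

With known mean μ and an Inverse-Gamma(α, β) prior on σ², the Normal likelihood is conjugate: posterior is Inv-Gamma(α + n/2, β + Σ(xᵢ−μ)²/2).
Σ(xᵢ−μ)² = (-0.27)² + (0.01)² + (2.62)² + (-11.32)² + (7.57)² + (0.00)² + (-6.62)² + (-8.63)² + (0.15)² + (1.09)² + (-4.04)² + (-2.17)² = 332.9271.
Posterior: Inv-Gamma(8.2 + 12/2, 9.2 + 332.9271/2) = Inv-Gamma(14.20, 175.66355).
Mode = β/(α+1) = 175.66355/15.20 = 11.5568.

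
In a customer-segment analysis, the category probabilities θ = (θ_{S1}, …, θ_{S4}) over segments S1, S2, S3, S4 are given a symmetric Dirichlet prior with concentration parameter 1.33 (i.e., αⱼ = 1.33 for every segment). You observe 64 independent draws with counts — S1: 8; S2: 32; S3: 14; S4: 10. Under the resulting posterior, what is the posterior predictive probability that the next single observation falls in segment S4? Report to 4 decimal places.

The Dirichlet prior is conjugate to the Multinomial likelihood: each posterior αⱼ = prior αⱼ + observed count nⱼ.
Posterior concentration: (9.33, 33.33, 15.33, 11.33), total = 69.32.
P(next = S4 | data) = α_{S4}/Σα = 0.1634.

0.1634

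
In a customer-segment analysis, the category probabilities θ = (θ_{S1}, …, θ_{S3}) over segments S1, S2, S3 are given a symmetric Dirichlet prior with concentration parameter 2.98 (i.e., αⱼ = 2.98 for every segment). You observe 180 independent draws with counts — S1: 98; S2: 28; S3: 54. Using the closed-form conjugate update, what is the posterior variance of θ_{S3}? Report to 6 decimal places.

The Dirichlet prior is conjugate to the Multinomial likelihood: each posterior αⱼ = prior αⱼ + observed count nⱼ.
Posterior concentration: (100.98, 30.98, 56.98), total = 188.94.
Var[θ_j] = α_j(Σα−α_j)/((Σα)²(Σα+1)) = 56.98·131.96/(188.94²·189.94) = 0.001109.

0.001109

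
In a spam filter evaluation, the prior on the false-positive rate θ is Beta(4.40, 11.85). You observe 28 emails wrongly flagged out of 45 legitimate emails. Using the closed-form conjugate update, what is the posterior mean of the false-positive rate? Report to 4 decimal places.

0.5290

The Beta prior is conjugate to a Binomial/Bernoulli likelihood; the update adds successes to α and failures to β.
Posterior: Beta(α+k, β+n−k) = Beta(4.40+28, 11.85+17) = Beta(32.40, 28.85).
Posterior mean = α/(α+β) = 32.40/61.25 = 0.5290.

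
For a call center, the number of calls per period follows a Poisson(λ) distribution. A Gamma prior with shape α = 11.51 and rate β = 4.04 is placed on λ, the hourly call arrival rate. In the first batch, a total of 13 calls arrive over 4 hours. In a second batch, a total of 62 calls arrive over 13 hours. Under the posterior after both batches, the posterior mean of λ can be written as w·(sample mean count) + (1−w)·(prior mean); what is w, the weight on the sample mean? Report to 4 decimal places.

With a Gamma(shape α, rate β) prior, the Poisson likelihood is conjugate: the posterior is Gamma(α + ΣXᵢ, β + n).
Total number of hours: n = 4 + 13 = 17.
Posterior mean = (α₀+S)/(β₀+n) = [n/(β₀+n)]·(S/n) + [β₀/(β₀+n)]·(α₀/β₀), so only n and β₀ enter the weight.
Weight on data w = n/(β₀+n) = 17/(4.04+17) = 17/21.04 = 0.8080.

0.8080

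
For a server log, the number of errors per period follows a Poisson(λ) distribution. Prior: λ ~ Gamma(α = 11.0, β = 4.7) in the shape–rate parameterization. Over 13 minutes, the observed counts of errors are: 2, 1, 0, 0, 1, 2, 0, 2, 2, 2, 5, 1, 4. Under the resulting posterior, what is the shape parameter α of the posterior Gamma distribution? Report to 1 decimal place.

With a Gamma(shape α, rate β) prior, the Poisson likelihood is conjugate: the posterior is Gamma(α + ΣXᵢ, β + n).
Sum of counts S = 22 over n = 13 minutes.
Posterior: Gamma(α+S, β+n) = Gamma(11.0+22, 4.7+13) = Gamma(33.0, 17.7).
Posterior α = 33.0.

33.0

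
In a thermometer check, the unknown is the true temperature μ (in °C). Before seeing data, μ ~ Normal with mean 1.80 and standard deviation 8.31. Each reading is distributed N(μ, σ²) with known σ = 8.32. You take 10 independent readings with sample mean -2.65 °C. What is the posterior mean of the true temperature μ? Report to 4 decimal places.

For Normal data with known variance σ², a Normal(μ₀, σ₀²) prior on μ is conjugate. Posterior precision = 1/σ₀² + n/σ²; posterior mean is the precision-weighted average of μ₀ and x̄.
n·x̄ = 10·(-2.65) = -26.5.
σ₀² = 8.31² = 69.0561, σ² = 8.32² = 69.2224; σ² + n·σ₀² = 69.2224 + 10·69.0561 = 759.7834.
Posterior mean = (μ₀/σ₀² + n·x̄/σ²)/(1/σ₀² + n/σ²) = (σ²·μ₀ + σ₀²·n·x̄)/(σ² + n·σ₀²) = (69.2224·1.80 + 69.0561·(-26.5))/759.7834 = -1705.38633/759.7834 = -2.2446.

-2.2446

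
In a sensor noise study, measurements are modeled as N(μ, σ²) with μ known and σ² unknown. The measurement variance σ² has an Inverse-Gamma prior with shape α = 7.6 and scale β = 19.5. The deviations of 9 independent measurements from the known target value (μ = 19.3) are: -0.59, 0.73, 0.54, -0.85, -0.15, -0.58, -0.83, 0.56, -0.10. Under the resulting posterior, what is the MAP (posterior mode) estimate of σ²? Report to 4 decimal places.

With known mean μ and an Inverse-Gamma(α, β) prior on σ², the Normal likelihood is conjugate: posterior is Inv-Gamma(α + n/2, β + Σ(xᵢ−μ)²/2).
Σ(xᵢ−μ)² = (-0.59)² + (0.73)² + (0.54)² + (-0.85)² + (-0.15)² + (-0.58)² + (-0.83)² + (0.56)² + (-0.10)² = 3.2665.
Posterior: Inv-Gamma(7.6 + 9/2, 19.5 + 3.2665/2) = Inv-Gamma(12.10, 21.13325).
Mode = β/(α+1) = 21.13325/13.10 = 1.6132.

1.6132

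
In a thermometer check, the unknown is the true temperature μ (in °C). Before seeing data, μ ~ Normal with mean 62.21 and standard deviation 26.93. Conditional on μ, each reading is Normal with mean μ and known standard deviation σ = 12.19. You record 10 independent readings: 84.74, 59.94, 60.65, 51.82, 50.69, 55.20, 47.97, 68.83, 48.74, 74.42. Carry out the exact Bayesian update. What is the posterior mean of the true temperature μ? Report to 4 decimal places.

60.3383

For Normal data with known variance σ², a Normal(μ₀, σ₀²) prior on μ is conjugate. Posterior precision = 1/σ₀² + n/σ²; posterior mean is the precision-weighted average of μ₀ and x̄.
Σxᵢ = 84.74 + 59.94 + 60.65 + 51.82 + 50.69 + 55.20 + 47.97 + 68.83 + 48.74 + 74.42 = 603, so n·x̄ = 603.
σ₀² = 26.93² = 725.2249, σ² = 12.19² = 148.5961; σ² + n·σ₀² = 148.5961 + 10·725.2249 = 7400.8451.
Posterior mean = (μ₀/σ₀² + n·x̄/σ²)/(1/σ₀² + n/σ²) = (σ²·μ₀ + σ₀²·n·x̄)/(σ² + n·σ₀²) = (148.5961·62.21 + 725.2249·603)/7400.8451 = 446554.778081/7400.8451 = 60.3383.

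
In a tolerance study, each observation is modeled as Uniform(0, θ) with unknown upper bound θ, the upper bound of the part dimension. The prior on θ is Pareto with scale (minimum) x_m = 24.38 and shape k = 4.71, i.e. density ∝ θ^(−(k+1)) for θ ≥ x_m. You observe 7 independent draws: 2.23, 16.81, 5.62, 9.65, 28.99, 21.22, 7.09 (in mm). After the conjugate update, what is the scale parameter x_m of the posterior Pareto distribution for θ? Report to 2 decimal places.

A Pareto(scale x_m, shape k) prior on the upper bound θ of Uniform(0, θ) is conjugate: posterior is Pareto(max(x_m, max xᵢ), k + n).
Sample maximum = 28.99; prior scale x_m = 24.38 → posterior scale = max = 28.99.
Posterior shape = 4.71 + 7 = 11.71.
Posterior scale x_m = 28.99.

28.99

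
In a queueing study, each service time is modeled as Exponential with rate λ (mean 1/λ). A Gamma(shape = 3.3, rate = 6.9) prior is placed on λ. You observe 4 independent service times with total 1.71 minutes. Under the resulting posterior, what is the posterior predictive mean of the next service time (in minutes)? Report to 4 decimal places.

With a Gamma(shape α, rate β) prior on the exponential rate λ, the posterior after n observations with total T = Σxᵢ is Gamma(α+n, β+T).
Posterior: Gamma(3.3+4, 6.9+1.71) = Gamma(7.3, 8.61).
The predictive distribution for the next observation is Lomax; its mean is β/(α−1) = 8.61/6.3 = 1.3667.

1.3667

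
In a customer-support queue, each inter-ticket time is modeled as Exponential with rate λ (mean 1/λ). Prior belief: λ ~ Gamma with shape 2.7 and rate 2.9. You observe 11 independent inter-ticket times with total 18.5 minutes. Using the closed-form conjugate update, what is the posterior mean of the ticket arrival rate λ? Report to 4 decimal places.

0.6402

With a Gamma(shape α, rate β) prior on the exponential rate λ, the posterior after n observations with total T = Σxᵢ is Gamma(α+n, β+T).
Posterior: Gamma(2.7+11, 2.9+18.5) = Gamma(13.7, 21.4).
Posterior mean of λ = α/β = 13.7/21.4 = 0.6402.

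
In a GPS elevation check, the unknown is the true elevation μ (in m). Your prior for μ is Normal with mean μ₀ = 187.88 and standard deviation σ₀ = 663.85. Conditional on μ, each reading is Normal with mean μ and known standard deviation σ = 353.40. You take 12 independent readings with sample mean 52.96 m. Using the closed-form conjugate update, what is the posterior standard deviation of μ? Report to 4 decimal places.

100.8341

For Normal data with known variance σ², a Normal(μ₀, σ₀²) prior on μ is conjugate. Posterior precision = 1/σ₀² + n/σ²; posterior mean is the precision-weighted average of μ₀ and x̄.
σ₀² = 663.85² = 440696.8225, σ² = 353.40² = 124891.56; σ² + n·σ₀² = 124891.56 + 12·440696.8225 = 5413253.43.
Posterior precision = 1/σ₀² + n/σ² = 1/440696.8225 + 12/124891.56 = (σ² + n·σ₀²)/(σ₀²σ²) = 5413253.43/(440696.8225·124891.56); posterior variance σₙ² = σ₀²σ²/(σ² + n·σ₀²) = 440696.8225·124891.56/5413253.43 = 10167.510973.
Posterior SD = √σₙ² = √(440696.8225·124891.56/5413253.43) = 100.8341.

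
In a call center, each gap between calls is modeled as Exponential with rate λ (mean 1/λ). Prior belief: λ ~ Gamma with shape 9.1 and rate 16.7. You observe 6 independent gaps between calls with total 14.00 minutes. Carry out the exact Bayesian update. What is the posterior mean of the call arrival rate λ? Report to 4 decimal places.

0.4919

With a Gamma(shape α, rate β) prior on the exponential rate λ, the posterior after n observations with total T = Σxᵢ is Gamma(α+n, β+T).
Posterior: Gamma(9.1+6, 16.7+14.00) = Gamma(15.1, 30.70).
Posterior mean of λ = α/β = 15.1/30.70 = 0.4919.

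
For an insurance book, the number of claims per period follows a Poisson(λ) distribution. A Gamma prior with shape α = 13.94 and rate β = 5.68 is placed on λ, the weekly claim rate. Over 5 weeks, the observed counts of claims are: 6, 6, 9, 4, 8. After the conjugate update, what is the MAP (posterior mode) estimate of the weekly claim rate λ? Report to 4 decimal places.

4.3015

With a Gamma(shape α, rate β) prior, the Poisson likelihood is conjugate: the posterior is Gamma(α + ΣXᵢ, β + n).
Sum of counts S = 33 over n = 5 weeks.
Posterior: Gamma(α+S, β+n) = Gamma(13.94+33, 5.68+5) = Gamma(46.94, 10.68).
Mode of Gamma(α,β) for α≥1 is (α−1)/β = 45.94/10.68 = 4.3015.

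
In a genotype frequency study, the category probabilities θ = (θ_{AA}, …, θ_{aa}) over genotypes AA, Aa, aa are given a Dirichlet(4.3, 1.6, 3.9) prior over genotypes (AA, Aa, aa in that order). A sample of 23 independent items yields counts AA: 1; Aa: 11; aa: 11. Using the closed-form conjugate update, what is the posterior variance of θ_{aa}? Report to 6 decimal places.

0.007335

The Dirichlet prior is conjugate to the Multinomial likelihood: each posterior αⱼ = prior αⱼ + observed count nⱼ.
Posterior concentration: (5.3, 12.6, 14.9), total = 32.8.
Var[θ_j] = α_j(Σα−α_j)/((Σα)²(Σα+1)) = 14.9·17.9/(32.8²·33.8) = 0.007335.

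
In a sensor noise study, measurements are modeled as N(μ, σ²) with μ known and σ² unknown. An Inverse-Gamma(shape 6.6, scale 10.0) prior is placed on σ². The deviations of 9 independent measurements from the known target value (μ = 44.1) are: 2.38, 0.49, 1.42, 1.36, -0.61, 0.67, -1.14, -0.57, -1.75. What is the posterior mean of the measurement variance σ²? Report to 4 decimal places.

With known mean μ and an Inverse-Gamma(α, β) prior on σ², the Normal likelihood is conjugate: posterior is Inv-Gamma(α + n/2, β + Σ(xᵢ−μ)²/2).
Σ(xᵢ−μ)² = (2.38)² + (0.49)² + (1.42)² + (1.36)² + (-0.61)² + (0.67)² + (-1.14)² + (-0.57)² + (-1.75)² = 15.2785.
Posterior: Inv-Gamma(6.6 + 9/2, 10.0 + 15.2785/2) = Inv-Gamma(11.10, 17.63925).
E[σ²|data] = β/(α−1) = 17.63925/10.10 = 1.7465.

1.7465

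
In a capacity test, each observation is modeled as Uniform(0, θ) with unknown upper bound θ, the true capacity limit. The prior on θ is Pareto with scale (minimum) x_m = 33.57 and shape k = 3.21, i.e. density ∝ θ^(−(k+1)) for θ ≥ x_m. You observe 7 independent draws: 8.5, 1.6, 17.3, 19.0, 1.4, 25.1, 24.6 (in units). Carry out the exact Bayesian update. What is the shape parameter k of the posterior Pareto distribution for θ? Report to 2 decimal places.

10.21

A Pareto(scale x_m, shape k) prior on the upper bound θ of Uniform(0, θ) is conjugate: posterior is Pareto(max(x_m, max xᵢ), k + n).
Sample maximum = 25.1; prior scale x_m = 33.57 → posterior scale = max = 33.57.
Posterior shape = 3.21 + 7 = 10.21.
Posterior shape k = 10.21.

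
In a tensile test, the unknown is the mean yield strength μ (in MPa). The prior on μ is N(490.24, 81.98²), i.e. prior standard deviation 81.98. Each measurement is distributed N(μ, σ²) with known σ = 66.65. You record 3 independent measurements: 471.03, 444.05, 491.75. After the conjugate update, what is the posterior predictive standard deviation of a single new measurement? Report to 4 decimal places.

75.2039

For Normal data with known variance σ², a Normal(μ₀, σ₀²) prior on μ is conjugate. Posterior precision = 1/σ₀² + n/σ²; posterior mean is the precision-weighted average of μ₀ and x̄.
σ₀² = 81.98² = 6720.7204, σ² = 66.65² = 4442.2225; σ² + n·σ₀² = 4442.2225 + 3·6720.7204 = 24604.3837.
Posterior precision = 1/σ₀² + n/σ² = 1/6720.7204 + 3/4442.2225 = (σ² + n·σ₀²)/(σ₀²σ²) = 24604.3837/(6720.7204·4442.2225); posterior variance σₙ² = σ₀²σ²/(σ² + n·σ₀²) = 6720.7204·4442.2225/24604.3837 = 1213.399033.
Predictive variance for one new observation = σₙ² + σ² = 6720.7204·4442.2225/24604.3837 + 4442.2225 = σ²·(σ₀² + 24604.3837)/24604.3837 = 4442.2225·31325.1041/24604.3837 = 5655.621533; SD = √(4442.2225·31325.1041/24604.3837) = 75.2039.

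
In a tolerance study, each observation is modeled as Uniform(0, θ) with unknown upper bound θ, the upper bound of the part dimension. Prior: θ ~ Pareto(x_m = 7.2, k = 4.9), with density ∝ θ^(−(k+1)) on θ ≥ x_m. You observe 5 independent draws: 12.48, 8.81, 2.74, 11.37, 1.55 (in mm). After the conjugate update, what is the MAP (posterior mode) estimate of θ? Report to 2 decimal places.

12.48

A Pareto(scale x_m, shape k) prior on the upper bound θ of Uniform(0, θ) is conjugate: posterior is Pareto(max(x_m, max xᵢ), k + n).
Sample maximum = 12.48; prior scale x_m = 7.2 → posterior scale = max = 12.48.
Posterior shape = 4.9 + 5 = 9.9.
The Pareto density is decreasing on [x_m, ∞), so the mode is x_m = 12.48.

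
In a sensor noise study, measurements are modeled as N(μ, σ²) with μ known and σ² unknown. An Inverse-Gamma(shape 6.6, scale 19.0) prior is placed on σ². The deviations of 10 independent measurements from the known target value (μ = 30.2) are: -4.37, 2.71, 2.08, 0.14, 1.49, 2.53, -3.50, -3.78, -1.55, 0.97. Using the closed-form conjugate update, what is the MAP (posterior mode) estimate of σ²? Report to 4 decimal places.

4.2575

With known mean μ and an Inverse-Gamma(α, β) prior on σ², the Normal likelihood is conjugate: posterior is Inv-Gamma(α + n/2, β + Σ(xᵢ−μ)²/2).
Σ(xᵢ−μ)² = (-4.37)² + (2.71)² + (2.08)² + (0.14)² + (1.49)² + (2.53)² + (-3.50)² + (-3.78)² + (-1.55)² + (0.97)² = 69.2898.
Posterior: Inv-Gamma(6.6 + 10/2, 19.0 + 69.2898/2) = Inv-Gamma(11.60, 53.64490).
Mode = β/(α+1) = 53.64490/12.60 = 4.2575.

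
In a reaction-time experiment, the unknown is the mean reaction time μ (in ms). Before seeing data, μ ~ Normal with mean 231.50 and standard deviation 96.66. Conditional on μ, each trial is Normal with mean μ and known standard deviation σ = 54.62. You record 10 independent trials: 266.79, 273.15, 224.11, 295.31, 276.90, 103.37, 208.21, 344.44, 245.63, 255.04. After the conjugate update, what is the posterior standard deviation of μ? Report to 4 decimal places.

17.0030

For Normal data with known variance σ², a Normal(μ₀, σ₀²) prior on μ is conjugate. Posterior precision = 1/σ₀² + n/σ²; posterior mean is the precision-weighted average of μ₀ and x̄.
σ₀² = 96.66² = 9343.1556, σ² = 54.62² = 2983.3444; σ² + n·σ₀² = 2983.3444 + 10·9343.1556 = 96414.9004.
Posterior precision = 1/σ₀² + n/σ² = 1/9343.1556 + 10/2983.3444 = (σ² + n·σ₀²)/(σ₀²σ²) = 96414.9004/(9343.1556·2983.3444); posterior variance σₙ² = σ₀²σ²/(σ² + n·σ₀²) = 9343.1556·2983.3444/96414.9004 = 289.103145.
Posterior SD = √σₙ² = √(9343.1556·2983.3444/96414.9004) = 17.0030.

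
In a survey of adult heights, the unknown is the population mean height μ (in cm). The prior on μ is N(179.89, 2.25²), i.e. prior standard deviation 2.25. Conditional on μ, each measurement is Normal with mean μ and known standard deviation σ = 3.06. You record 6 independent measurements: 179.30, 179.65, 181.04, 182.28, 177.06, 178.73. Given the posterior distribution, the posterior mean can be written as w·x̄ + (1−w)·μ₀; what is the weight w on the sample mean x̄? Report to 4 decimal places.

For Normal data with known variance σ², a Normal(μ₀, σ₀²) prior on μ is conjugate. Posterior precision = 1/σ₀² + n/σ²; posterior mean is the precision-weighted average of μ₀ and x̄.
σ₀² = 2.25² = 5.0625, σ² = 3.06² = 9.3636. Prior precision 1/σ₀² = 1/5.0625; data precision n/σ² = 6/9.3636.
w = (n/σ²)/(1/σ₀² + n/σ²) = n·σ₀²/(σ² + n·σ₀²) = 6·5.0625/(9.3636 + 6·5.0625) = 30.375/39.7386 = 0.7644.

0.7644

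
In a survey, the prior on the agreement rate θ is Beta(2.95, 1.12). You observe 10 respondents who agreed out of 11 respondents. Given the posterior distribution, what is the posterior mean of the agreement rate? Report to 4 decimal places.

0.8593

The Beta prior is conjugate to a Binomial/Bernoulli likelihood; the update adds successes to α and failures to β.
Posterior: Beta(α+k, β+n−k) = Beta(2.95+10, 1.12+1) = Beta(12.95, 2.12).
Posterior mean = α/(α+β) = 12.95/15.07 = 0.8593.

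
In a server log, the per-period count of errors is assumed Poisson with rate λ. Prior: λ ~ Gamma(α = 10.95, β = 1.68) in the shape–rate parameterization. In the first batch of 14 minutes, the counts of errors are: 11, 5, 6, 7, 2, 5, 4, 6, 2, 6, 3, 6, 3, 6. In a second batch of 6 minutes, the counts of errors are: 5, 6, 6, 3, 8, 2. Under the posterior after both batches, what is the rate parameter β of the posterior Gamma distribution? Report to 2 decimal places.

With a Gamma(shape α, rate β) prior, the Poisson likelihood is conjugate: the posterior is Gamma(α + ΣXᵢ, β + n).
Batch 1: sum of counts S = 72 over n = 14 minutes.
After batch 1: Gamma(α+S, β+n) = Gamma(10.95+72, 1.68+14) = Gamma(82.95, 15.68).
Batch 2: sum of counts S = 30 over n = 6 minutes.
After batch 2: Gamma(α+S, β+n) = Gamma(82.95+30, 15.68+6) = Gamma(112.95, 21.68).
Posterior β = 21.68.

21.68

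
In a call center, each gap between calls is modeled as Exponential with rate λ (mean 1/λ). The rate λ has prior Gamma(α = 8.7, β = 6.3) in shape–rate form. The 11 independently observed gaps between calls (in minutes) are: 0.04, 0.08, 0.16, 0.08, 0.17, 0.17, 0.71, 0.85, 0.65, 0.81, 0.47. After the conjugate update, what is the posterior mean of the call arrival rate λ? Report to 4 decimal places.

1.8780

With a Gamma(shape α, rate β) prior on the exponential rate λ, the posterior after n observations with total T = Σxᵢ is Gamma(α+n, β+T).
Sum of observations T = 4.19 minutes; n = 11.
Posterior: Gamma(8.7+11, 6.3+4.19) = Gamma(19.7, 10.49).
Posterior mean of λ = α/β = 19.7/10.49 = 1.8780.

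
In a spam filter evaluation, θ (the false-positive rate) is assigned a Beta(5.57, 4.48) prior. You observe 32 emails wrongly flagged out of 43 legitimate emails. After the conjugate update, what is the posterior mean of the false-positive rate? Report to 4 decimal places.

The Beta prior is conjugate to a Binomial/Bernoulli likelihood; the update adds successes to α and failures to β.
Posterior: Beta(α+k, β+n−k) = Beta(5.57+32, 4.48+11) = Beta(37.57, 15.48).
Posterior mean = α/(α+β) = 37.57/53.05 = 0.7082.

0.7082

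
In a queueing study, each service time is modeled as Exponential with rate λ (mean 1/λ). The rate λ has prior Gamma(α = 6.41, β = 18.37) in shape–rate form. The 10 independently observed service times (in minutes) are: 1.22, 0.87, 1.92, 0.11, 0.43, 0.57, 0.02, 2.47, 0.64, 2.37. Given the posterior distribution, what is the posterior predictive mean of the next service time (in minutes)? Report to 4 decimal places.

1.8812

With a Gamma(shape α, rate β) prior on the exponential rate λ, the posterior after n observations with total T = Σxᵢ is Gamma(α+n, β+T).
Sum of observations T = 10.62 minutes; n = 10.
Posterior: Gamma(6.41+10, 18.37+10.62) = Gamma(16.41, 28.99).
The predictive distribution for the next observation is Lomax; its mean is β/(α−1) = 28.99/15.41 = 1.8812.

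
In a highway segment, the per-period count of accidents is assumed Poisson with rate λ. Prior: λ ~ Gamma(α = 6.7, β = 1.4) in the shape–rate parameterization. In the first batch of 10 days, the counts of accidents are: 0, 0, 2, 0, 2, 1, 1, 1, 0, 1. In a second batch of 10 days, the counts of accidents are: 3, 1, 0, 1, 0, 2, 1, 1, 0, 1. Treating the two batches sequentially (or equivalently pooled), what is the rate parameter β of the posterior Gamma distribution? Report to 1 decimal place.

21.4

With a Gamma(shape α, rate β) prior, the Poisson likelihood is conjugate: the posterior is Gamma(α + ΣXᵢ, β + n).
Batch 1: sum of counts S = 8 over n = 10 days.
After batch 1: Gamma(α+S, β+n) = Gamma(6.7+8, 1.4+10) = Gamma(14.7, 11.4).
Batch 2: sum of counts S = 10 over n = 10 days.
After batch 2: Gamma(α+S, β+n) = Gamma(14.7+10, 11.4+10) = Gamma(24.7, 21.4).
Posterior β = 21.4.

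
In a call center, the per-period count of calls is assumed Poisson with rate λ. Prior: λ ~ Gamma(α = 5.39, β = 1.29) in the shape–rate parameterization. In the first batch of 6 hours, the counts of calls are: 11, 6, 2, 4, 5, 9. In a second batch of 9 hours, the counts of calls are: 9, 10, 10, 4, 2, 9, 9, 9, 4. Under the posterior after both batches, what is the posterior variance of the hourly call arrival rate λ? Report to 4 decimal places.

With a Gamma(shape α, rate β) prior, the Poisson likelihood is conjugate: the posterior is Gamma(α + ΣXᵢ, β + n).
Batch 1: sum of counts S = 37 over n = 6 hours.
After batch 1: Gamma(α+S, β+n) = Gamma(5.39+37, 1.29+6) = Gamma(42.39, 7.29).
Batch 2: sum of counts S = 66 over n = 9 hours.
After batch 2: Gamma(α+S, β+n) = Gamma(42.39+66, 7.29+9) = Gamma(108.39, 16.29).
Var = α/β² = 108.39/16.29² = 0.4085.

0.4085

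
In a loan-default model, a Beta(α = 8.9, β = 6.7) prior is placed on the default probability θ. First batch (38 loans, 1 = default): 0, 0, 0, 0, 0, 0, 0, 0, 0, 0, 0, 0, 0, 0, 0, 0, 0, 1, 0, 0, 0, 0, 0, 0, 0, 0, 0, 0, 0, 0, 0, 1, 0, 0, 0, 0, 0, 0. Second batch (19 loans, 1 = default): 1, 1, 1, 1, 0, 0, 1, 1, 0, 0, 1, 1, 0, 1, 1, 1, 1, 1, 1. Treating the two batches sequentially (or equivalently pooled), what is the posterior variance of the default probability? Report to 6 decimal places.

The Beta prior is conjugate to a Binomial/Bernoulli likelihood; the update adds successes to α and failures to β.
After batch 1: Beta(8.9+2, 6.7+36) = Beta(10.9, 42.7).
After batch 2: Beta(10.9+14, 42.7+5) = Beta(24.9, 47.7).
Var = αβ/((α+β)²(α+β+1)) = 24.9·47.7/(72.6²·73.6) = 0.003062.

0.003062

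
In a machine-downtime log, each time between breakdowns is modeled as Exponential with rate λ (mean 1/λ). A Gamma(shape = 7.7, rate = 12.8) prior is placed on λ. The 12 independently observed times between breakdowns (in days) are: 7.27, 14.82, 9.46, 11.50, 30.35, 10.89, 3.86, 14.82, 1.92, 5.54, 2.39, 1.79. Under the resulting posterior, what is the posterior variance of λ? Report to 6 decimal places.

With a Gamma(shape α, rate β) prior on the exponential rate λ, the posterior after n observations with total T = Σxᵢ is Gamma(α+n, β+T).
Sum of observations T = 114.61 days; n = 12.
Posterior: Gamma(7.7+12, 12.8+114.61) = Gamma(19.7, 127.41).
Var = α/β² = 0.001214.

0.001214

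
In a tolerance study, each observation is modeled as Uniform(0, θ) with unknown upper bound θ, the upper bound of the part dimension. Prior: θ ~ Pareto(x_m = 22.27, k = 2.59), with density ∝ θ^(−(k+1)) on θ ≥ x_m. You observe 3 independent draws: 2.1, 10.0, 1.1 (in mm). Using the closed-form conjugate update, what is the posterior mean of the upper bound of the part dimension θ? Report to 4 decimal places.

27.1219

A Pareto(scale x_m, shape k) prior on the upper bound θ of Uniform(0, θ) is conjugate: posterior is Pareto(max(x_m, max xᵢ), k + n).
Sample maximum = 10.0; prior scale x_m = 22.27 → posterior scale = max = 22.27.
Posterior shape = 2.59 + 3 = 5.59.
E[θ|data] = k·x_m/(k−1) = 5.59·22.27/4.59 = 27.1219.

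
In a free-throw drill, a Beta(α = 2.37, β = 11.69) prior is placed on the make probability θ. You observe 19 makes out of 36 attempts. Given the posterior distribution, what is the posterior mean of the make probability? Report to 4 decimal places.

0.4269

The Beta prior is conjugate to a Binomial/Bernoulli likelihood; the update adds successes to α and failures to β.
Posterior: Beta(α+k, β+n−k) = Beta(2.37+19, 11.69+17) = Beta(21.37, 28.69).
Posterior mean = α/(α+β) = 21.37/50.06 = 0.4269.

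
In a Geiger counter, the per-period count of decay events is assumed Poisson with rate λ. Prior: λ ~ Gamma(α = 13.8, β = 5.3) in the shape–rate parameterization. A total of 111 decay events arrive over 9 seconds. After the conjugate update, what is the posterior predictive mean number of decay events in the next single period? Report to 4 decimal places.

With a Gamma(shape α, rate β) prior, the Poisson likelihood is conjugate: the posterior is Gamma(α + ΣXᵢ, β + n).
Posterior: Gamma(α+S, β+n) = Gamma(13.8+111, 5.3+9) = Gamma(124.8, 14.3).
The predictive distribution for one future period is NegBinom with mean α/β = 8.7273.

8.7273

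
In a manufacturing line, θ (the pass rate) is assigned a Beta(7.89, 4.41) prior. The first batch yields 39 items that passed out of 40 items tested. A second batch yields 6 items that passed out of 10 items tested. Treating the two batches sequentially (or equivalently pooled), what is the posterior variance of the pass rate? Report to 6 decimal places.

0.002026

The Beta prior is conjugate to a Binomial/Bernoulli likelihood; the update adds successes to α and failures to β.
After batch 1: Beta(7.89+39, 4.41+1) = Beta(46.89, 5.41).
After batch 2: Beta(46.89+6, 5.41+4) = Beta(52.89, 9.41).
Var = αβ/((α+β)²(α+β+1)) = 52.89·9.41/(62.30²·63.30) = 0.002026.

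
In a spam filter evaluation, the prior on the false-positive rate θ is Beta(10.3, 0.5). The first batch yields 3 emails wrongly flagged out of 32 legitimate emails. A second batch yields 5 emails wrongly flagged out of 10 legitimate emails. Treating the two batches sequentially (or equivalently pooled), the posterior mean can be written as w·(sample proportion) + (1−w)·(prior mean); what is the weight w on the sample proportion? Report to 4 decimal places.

The Beta prior is conjugate to a Binomial/Bernoulli likelihood; the update adds successes to α and failures to β.
Total number of legitimate emails: n = 32 + 10 = 42.
Posterior mean = (α₀+k)/(α₀+β₀+n) = [n/(α₀+β₀+n)]·(k/n) + [(α₀+β₀)/(α₀+β₀+n)]·α₀/(α₀+β₀), so only n and the prior enter the weight.
The weight on the data is w = n/(α₀+β₀+n) = 42/(10.3+0.5+42) = 42/52.8 = 0.7955.

0.7955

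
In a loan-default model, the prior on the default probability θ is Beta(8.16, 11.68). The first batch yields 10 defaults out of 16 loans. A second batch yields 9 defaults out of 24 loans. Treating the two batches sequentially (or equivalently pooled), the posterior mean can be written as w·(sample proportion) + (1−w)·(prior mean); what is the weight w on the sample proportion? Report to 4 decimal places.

0.6684

The Beta prior is conjugate to a Binomial/Bernoulli likelihood; the update adds successes to α and failures to β.
Total number of loans: n = 16 + 24 = 40.
Posterior mean = (α₀+k)/(α₀+β₀+n) = [n/(α₀+β₀+n)]·(k/n) + [(α₀+β₀)/(α₀+β₀+n)]·α₀/(α₀+β₀), so only n and the prior enter the weight.
The weight on the data is w = n/(α₀+β₀+n) = 40/(8.16+11.68+40) = 40/59.84 = 0.6684.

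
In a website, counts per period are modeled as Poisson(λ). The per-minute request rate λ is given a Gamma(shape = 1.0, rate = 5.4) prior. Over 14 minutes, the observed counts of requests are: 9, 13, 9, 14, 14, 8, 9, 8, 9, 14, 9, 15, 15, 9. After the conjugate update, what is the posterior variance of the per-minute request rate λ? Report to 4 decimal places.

0.4145

With a Gamma(shape α, rate β) prior, the Poisson likelihood is conjugate: the posterior is Gamma(α + ΣXᵢ, β + n).
Sum of counts S = 155 over n = 14 minutes.
Posterior: Gamma(α+S, β+n) = Gamma(1.0+155, 5.4+14) = Gamma(156.0, 19.4).
Var = α/β² = 156.0/19.4² = 0.4145.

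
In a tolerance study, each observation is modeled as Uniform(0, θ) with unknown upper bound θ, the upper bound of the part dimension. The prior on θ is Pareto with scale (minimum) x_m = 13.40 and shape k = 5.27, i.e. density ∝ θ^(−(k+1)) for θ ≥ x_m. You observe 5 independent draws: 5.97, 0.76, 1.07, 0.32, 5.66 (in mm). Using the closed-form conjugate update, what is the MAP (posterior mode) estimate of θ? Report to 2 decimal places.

A Pareto(scale x_m, shape k) prior on the upper bound θ of Uniform(0, θ) is conjugate: posterior is Pareto(max(x_m, max xᵢ), k + n).
Sample maximum = 5.97; prior scale x_m = 13.40 → posterior scale = max = 13.40.
Posterior shape = 5.27 + 5 = 10.27.
The Pareto density is decreasing on [x_m, ∞), so the mode is x_m = 13.40.

13.40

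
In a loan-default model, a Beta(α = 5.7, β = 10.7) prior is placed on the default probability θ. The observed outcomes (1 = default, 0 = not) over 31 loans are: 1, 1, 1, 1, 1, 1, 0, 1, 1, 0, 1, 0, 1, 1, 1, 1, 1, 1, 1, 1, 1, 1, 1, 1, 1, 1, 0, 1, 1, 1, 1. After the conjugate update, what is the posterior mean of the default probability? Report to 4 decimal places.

The Beta prior is conjugate to a Binomial/Bernoulli likelihood; the update adds successes to α and failures to β.
Posterior: Beta(α+k, β+n−k) = Beta(5.7+27, 10.7+4) = Beta(32.7, 14.7).
Posterior mean = α/(α+β) = 32.7/47.4 = 0.6899.

0.6899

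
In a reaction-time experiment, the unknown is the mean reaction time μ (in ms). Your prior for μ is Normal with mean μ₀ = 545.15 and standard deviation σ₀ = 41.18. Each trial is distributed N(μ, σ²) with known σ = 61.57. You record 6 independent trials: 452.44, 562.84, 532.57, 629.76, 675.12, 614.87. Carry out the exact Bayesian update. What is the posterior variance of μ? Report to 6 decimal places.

460.310406

For Normal data with known variance σ², a Normal(μ₀, σ₀²) prior on μ is conjugate. Posterior precision = 1/σ₀² + n/σ²; posterior mean is the precision-weighted average of μ₀ and x̄.
σ₀² = 41.18² = 1695.7924, σ² = 61.57² = 3790.8649; σ² + n·σ₀² = 3790.8649 + 6·1695.7924 = 13965.6193.
Posterior precision = 1/σ₀² + n/σ² = 1/1695.7924 + 6/3790.8649 = (σ² + n·σ₀²)/(σ₀²σ²) = 13965.6193/(1695.7924·3790.8649); posterior variance σₙ² = σ₀²σ²/(σ² + n·σ₀²) = 1695.7924·3790.8649/13965.6193 = 460.310406.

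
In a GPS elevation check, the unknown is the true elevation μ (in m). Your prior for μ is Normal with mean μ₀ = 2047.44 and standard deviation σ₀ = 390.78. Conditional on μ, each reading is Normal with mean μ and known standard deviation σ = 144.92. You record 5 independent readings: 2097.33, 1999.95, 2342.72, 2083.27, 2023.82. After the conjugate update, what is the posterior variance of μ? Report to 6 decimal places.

For Normal data with known variance σ², a Normal(μ₀, σ₀²) prior on μ is conjugate. Posterior precision = 1/σ₀² + n/σ²; posterior mean is the precision-weighted average of μ₀ and x̄.
σ₀² = 390.78² = 152709.0084, σ² = 144.92² = 21001.8064; σ² + n·σ₀² = 21001.8064 + 5·152709.0084 = 784546.8484.
Posterior precision = 1/σ₀² + n/σ² = 1/152709.0084 + 5/21001.8064 = (σ² + n·σ₀²)/(σ₀²σ²) = 784546.8484/(152709.0084·21001.8064); posterior variance σₙ² = σ₀²σ²/(σ² + n·σ₀²) = 152709.0084·21001.8064/784546.8484 = 4087.920354.

4087.920354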